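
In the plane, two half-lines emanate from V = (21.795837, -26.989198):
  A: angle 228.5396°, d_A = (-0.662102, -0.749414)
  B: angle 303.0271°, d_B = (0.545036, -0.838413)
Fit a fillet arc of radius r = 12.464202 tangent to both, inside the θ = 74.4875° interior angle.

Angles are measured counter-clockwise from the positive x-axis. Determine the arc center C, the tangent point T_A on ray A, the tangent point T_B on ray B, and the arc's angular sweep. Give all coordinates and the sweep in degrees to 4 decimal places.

center=(20.2815,-47.5284) T_A=(10.9407,-39.2758) T_B=(30.7317,-40.7350) sweep=105.5125

bisector direction at 265.7834° = (-0.073528,-0.997293)
center distance |VC| = r/sin(θ/2) = 12.464202/sin(37.2437°) = 20.594935
C = V + |VC|·bis = (20.2815,-47.5284)
T_A = V + ((C−V)·d_A)·d_A = V + 16.3950·d_A = (10.9407,-39.2758)
T_B = V + ((C−V)·d_B)·d_B = V + 16.3950·d_B = (30.7317,-40.7350)
sweep = 180° − θ = 105.5125°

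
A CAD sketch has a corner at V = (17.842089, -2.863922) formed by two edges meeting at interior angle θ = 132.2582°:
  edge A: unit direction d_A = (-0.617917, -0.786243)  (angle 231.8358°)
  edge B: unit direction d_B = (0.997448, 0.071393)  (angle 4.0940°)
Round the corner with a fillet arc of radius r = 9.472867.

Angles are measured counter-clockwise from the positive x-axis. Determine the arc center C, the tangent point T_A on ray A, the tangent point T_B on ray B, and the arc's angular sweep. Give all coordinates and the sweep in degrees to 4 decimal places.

bisector direction at 297.9649° = (0.468931,-0.883235)
center distance |VC| = r/sin(θ/2) = 9.472867/sin(66.1291°) = 10.358978
C = V + |VC|·bis = (22.6997,-12.0133)
T_A = V + ((C−V)·d_A)·d_A = V + 4.1920·d_A = (15.2518,-6.1599)
T_B = V + ((C−V)·d_B)·d_B = V + 4.1920·d_B = (22.0234,-2.5646)
sweep = 180° − θ = 47.7418°

center=(22.6997,-12.0133) T_A=(15.2518,-6.1599) T_B=(22.0234,-2.5646) sweep=47.7418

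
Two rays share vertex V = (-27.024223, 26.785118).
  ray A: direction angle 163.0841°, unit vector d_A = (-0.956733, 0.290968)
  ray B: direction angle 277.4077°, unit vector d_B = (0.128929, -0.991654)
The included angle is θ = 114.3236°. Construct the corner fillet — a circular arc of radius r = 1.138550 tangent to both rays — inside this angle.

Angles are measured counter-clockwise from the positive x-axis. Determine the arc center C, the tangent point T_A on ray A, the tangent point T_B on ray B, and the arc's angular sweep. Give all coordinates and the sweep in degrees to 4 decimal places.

bisector direction at 220.2459° = (-0.763279,-0.646069)
center distance |VC| = r/sin(θ/2) = 1.138550/sin(57.1618°) = 1.355086
C = V + |VC|·bis = (-28.0585,25.9096)
T_A = V + ((C−V)·d_A)·d_A = V + 0.7348·d_A = (-27.7272,26.9989)
T_B = V + ((C−V)·d_B)·d_B = V + 0.7348·d_B = (-26.9295,26.0564)
sweep = 180° − θ = 65.6764°

center=(-28.0585,25.9096) T_A=(-27.7272,26.9989) T_B=(-26.9295,26.0564) sweep=65.6764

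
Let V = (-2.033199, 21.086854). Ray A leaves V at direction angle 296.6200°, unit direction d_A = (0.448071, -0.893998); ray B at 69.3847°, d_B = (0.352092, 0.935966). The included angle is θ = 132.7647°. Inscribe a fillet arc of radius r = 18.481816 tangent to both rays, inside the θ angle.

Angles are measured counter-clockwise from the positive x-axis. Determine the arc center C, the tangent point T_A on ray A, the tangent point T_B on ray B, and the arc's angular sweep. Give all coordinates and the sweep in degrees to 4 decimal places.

center=(18.1105,22.1434) T_A=(1.5878,13.8622) T_B=(0.8122,28.6507) sweep=47.2353

bisector direction at 3.0023° = (0.998627,0.052377)
center distance |VC| = r/sin(θ/2) = 18.481816/sin(66.3824°) = 20.171384
C = V + |VC|·bis = (18.1105,22.1434)
T_A = V + ((C−V)·d_A)·d_A = V + 8.0813·d_A = (1.5878,13.8622)
T_B = V + ((C−V)·d_B)·d_B = V + 8.0813·d_B = (0.8122,28.6507)
sweep = 180° − θ = 47.2353°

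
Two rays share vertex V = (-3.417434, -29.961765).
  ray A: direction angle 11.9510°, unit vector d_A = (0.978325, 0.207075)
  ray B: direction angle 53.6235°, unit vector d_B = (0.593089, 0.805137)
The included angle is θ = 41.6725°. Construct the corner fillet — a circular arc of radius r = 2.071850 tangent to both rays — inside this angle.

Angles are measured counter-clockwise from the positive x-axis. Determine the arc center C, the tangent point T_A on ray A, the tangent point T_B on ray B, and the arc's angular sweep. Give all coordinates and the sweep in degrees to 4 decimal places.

center=(1.4793,-26.8075) T_A=(1.9084,-28.8345) T_B=(-0.1888,-25.5788) sweep=138.3275

bisector direction at 32.7873° = (0.840687,0.541521)
center distance |VC| = r/sin(θ/2) = 2.071850/sin(20.8362°) = 5.824739
C = V + |VC|·bis = (1.4793,-26.8075)
T_A = V + ((C−V)·d_A)·d_A = V + 5.4438·d_A = (1.9084,-28.8345)
T_B = V + ((C−V)·d_B)·d_B = V + 5.4438·d_B = (-0.1888,-25.5788)
sweep = 180° − θ = 138.3275°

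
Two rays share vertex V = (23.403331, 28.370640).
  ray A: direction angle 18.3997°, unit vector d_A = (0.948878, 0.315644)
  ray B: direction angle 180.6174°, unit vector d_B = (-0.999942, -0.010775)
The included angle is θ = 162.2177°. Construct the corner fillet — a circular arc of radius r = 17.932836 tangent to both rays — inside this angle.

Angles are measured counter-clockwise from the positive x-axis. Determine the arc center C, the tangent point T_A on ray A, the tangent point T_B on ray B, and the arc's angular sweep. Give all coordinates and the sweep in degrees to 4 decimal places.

bisector direction at 99.5085° = (-0.165195,0.986261)
center distance |VC| = r/sin(θ/2) = 17.932836/sin(81.1089°) = 18.150942
C = V + |VC|·bis = (20.4049,46.2722)
T_A = V + ((C−V)·d_A)·d_A = V + 2.8054·d_A = (26.0653,29.2561)
T_B = V + ((C−V)·d_B)·d_B = V + 2.8054·d_B = (20.5981,28.3404)
sweep = 180° − θ = 17.7823°

center=(20.4049,46.2722) T_A=(26.0653,29.2561) T_B=(20.5981,28.3404) sweep=17.7823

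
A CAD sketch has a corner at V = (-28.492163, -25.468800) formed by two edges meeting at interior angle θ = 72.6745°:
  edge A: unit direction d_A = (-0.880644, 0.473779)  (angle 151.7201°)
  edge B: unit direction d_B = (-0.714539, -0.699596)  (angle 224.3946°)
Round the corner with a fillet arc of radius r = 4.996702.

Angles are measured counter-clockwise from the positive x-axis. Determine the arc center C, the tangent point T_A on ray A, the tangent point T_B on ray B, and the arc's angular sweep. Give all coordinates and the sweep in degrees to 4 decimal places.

bisector direction at 188.0574° = (-0.990128,-0.140164)
center distance |VC| = r/sin(θ/2) = 4.996702/sin(36.3372°) = 8.432725
C = V + |VC|·bis = (-36.8416,-26.6508)
T_A = V + ((C−V)·d_A)·d_A = V + 6.7929·d_A = (-34.4743,-22.2505)
T_B = V + ((C−V)·d_B)·d_B = V + 6.7929·d_B = (-33.3460,-30.2211)
sweep = 180° − θ = 107.3255°

center=(-36.8416,-26.6508) T_A=(-34.4743,-22.2505) T_B=(-33.3460,-30.2211) sweep=107.3255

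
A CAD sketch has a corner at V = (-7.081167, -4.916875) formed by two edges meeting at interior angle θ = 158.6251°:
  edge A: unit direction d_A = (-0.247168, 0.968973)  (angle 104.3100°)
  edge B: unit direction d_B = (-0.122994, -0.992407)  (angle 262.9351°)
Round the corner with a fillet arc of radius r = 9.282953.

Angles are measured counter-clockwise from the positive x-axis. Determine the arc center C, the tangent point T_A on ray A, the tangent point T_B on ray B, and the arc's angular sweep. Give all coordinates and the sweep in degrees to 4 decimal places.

center=(-16.5091,-5.5138) T_A=(-7.5142,-3.2193) T_B=(-7.2966,-6.6555) sweep=21.3749

bisector direction at 183.6225° = (-0.998002,-0.063183)
center distance |VC| = r/sin(θ/2) = 9.282953/sin(79.3126°) = 9.446823
C = V + |VC|·bis = (-16.5091,-5.5138)
T_A = V + ((C−V)·d_A)·d_A = V + 1.7519·d_A = (-7.5142,-3.2193)
T_B = V + ((C−V)·d_B)·d_B = V + 1.7519·d_B = (-7.2966,-6.6555)
sweep = 180° − θ = 21.3749°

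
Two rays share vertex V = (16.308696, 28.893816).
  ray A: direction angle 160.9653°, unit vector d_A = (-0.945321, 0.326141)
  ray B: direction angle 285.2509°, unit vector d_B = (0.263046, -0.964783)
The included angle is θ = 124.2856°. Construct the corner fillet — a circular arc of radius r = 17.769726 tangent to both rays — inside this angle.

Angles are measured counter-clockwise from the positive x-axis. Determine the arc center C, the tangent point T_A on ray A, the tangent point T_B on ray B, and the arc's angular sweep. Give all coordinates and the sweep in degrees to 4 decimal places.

center=(1.6352,15.1587) T_A=(7.4306,31.9568) T_B=(18.7791,19.8330) sweep=55.7144

bisector direction at 223.1081° = (-0.730066,-0.683377)
center distance |VC| = r/sin(θ/2) = 17.769726/sin(62.1428°) = 20.098887
C = V + |VC|·bis = (1.6352,15.1587)
T_A = V + ((C−V)·d_A)·d_A = V + 9.3916·d_A = (7.4306,31.9568)
T_B = V + ((C−V)·d_B)·d_B = V + 9.3916·d_B = (18.7791,19.8330)
sweep = 180° − θ = 55.7144°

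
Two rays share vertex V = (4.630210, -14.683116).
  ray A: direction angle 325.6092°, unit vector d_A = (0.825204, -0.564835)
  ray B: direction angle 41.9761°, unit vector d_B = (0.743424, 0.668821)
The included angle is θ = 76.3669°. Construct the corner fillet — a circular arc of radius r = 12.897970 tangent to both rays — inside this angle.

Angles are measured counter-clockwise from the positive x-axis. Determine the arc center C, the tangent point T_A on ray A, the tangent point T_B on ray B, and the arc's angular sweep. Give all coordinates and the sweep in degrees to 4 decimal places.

center=(25.4489,-13.3030) T_A=(18.1637,-23.9465) T_B=(16.8225,-3.7144) sweep=103.6331

bisector direction at 3.7927° = (0.997810,0.066146)
center distance |VC| = r/sin(θ/2) = 12.897970/sin(38.1835°) = 20.864378
C = V + |VC|·bis = (25.4489,-13.3030)
T_A = V + ((C−V)·d_A)·d_A = V + 16.4001·d_A = (18.1637,-23.9465)
T_B = V + ((C−V)·d_B)·d_B = V + 16.4001·d_B = (16.8225,-3.7144)
sweep = 180° − θ = 103.6331°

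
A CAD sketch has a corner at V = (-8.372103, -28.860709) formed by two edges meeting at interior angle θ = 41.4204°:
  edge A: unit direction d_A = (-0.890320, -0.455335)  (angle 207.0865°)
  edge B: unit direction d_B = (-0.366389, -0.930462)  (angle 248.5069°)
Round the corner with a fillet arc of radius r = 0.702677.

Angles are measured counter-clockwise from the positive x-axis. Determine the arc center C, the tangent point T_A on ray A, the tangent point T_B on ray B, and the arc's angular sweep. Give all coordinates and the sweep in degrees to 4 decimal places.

center=(-9.7069,-30.3326) T_A=(-10.0268,-29.7070) T_B=(-9.0531,-30.5900) sweep=138.5796

bisector direction at 227.7967° = (-0.671763,-0.740766)
center distance |VC| = r/sin(θ/2) = 0.702677/sin(20.7102°) = 1.986976
C = V + |VC|·bis = (-9.7069,-30.3326)
T_A = V + ((C−V)·d_A)·d_A = V + 1.8586·d_A = (-10.0268,-29.7070)
T_B = V + ((C−V)·d_B)·d_B = V + 1.8586·d_B = (-9.0531,-30.5900)
sweep = 180° − θ = 138.5796°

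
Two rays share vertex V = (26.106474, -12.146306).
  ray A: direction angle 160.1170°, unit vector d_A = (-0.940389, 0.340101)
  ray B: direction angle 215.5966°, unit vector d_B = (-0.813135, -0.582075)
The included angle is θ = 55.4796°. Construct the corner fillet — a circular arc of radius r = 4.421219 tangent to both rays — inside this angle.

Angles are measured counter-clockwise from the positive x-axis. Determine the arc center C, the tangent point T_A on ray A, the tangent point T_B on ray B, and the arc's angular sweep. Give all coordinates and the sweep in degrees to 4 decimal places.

bisector direction at 187.8568° = (-0.990613,-0.136698)
center distance |VC| = r/sin(θ/2) = 4.421219/sin(27.7398°) = 9.498663
C = V + |VC|·bis = (16.6970,-13.4448)
T_A = V + ((C−V)·d_A)·d_A = V + 8.4070·d_A = (18.2006,-9.2871)
T_B = V + ((C−V)·d_B)·d_B = V + 8.4070·d_B = (19.2705,-17.0398)
sweep = 180° − θ = 124.5204°

center=(16.6970,-13.4448) T_A=(18.2006,-9.2871) T_B=(19.2705,-17.0398) sweep=124.5204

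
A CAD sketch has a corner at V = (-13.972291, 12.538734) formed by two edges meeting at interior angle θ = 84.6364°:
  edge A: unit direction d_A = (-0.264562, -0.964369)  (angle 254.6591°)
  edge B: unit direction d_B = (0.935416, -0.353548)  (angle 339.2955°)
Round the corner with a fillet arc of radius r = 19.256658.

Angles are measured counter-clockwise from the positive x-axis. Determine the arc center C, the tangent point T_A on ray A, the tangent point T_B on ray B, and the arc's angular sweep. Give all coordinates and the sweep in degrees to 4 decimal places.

bisector direction at 296.9773° = (0.453637,-0.891186)
center distance |VC| = r/sin(θ/2) = 19.256658/sin(42.3182°) = 28.602646
C = V + |VC|·bis = (-0.9971,-12.9516)
T_A = V + ((C−V)·d_A)·d_A = V + 21.1493·d_A = (-19.5676,-7.8570)
T_B = V + ((C−V)·d_B)·d_B = V + 21.1493·d_B = (5.8111,5.0614)
sweep = 180° − θ = 95.3636°

center=(-0.9971,-12.9516) T_A=(-19.5676,-7.8570) T_B=(5.8111,5.0614) sweep=95.3636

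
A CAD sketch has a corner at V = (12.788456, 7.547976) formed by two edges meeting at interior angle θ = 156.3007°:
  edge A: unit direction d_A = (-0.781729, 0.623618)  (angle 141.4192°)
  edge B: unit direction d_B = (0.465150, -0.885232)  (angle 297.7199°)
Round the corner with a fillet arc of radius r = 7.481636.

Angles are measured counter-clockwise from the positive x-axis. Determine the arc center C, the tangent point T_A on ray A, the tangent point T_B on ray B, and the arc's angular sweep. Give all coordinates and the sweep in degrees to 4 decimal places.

bisector direction at 219.5696° = (-0.770852,-0.637014)
center distance |VC| = r/sin(θ/2) = 7.481636/sin(78.1504°) = 7.644543
C = V + |VC|·bis = (6.8956,2.6783)
T_A = V + ((C−V)·d_A)·d_A = V + 1.5698·d_A = (11.5613,8.5269)
T_B = V + ((C−V)·d_B)·d_B = V + 1.5698·d_B = (13.5186,6.1584)
sweep = 180° − θ = 23.6993°

center=(6.8956,2.6783) T_A=(11.5613,8.5269) T_B=(13.5186,6.1584) sweep=23.6993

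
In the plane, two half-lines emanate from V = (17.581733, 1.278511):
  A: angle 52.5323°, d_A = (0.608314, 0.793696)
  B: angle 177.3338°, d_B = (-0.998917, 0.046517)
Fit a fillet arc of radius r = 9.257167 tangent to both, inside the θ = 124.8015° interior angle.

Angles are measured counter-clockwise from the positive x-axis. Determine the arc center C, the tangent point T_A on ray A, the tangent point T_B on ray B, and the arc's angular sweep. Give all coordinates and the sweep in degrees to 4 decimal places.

center=(13.1782,10.7508) T_A=(20.5256,5.1195) T_B=(12.7476,1.5036) sweep=55.1985

bisector direction at 114.9330° = (-0.421559,0.906801)
center distance |VC| = r/sin(θ/2) = 9.257167/sin(62.4008°) = 10.445798
C = V + |VC|·bis = (13.1782,10.7508)
T_A = V + ((C−V)·d_A)·d_A = V + 4.8394·d_A = (20.5256,5.1195)
T_B = V + ((C−V)·d_B)·d_B = V + 4.8394·d_B = (12.7476,1.5036)
sweep = 180° − θ = 55.1985°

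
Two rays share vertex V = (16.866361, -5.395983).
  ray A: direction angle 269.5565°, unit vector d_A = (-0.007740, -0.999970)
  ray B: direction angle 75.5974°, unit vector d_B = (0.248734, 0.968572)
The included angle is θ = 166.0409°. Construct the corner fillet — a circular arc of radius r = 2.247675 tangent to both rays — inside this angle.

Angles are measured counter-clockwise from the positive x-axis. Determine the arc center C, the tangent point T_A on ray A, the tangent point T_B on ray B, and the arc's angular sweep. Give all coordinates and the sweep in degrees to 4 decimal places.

center=(19.1118,-5.6885) T_A=(16.8642,-5.6711) T_B=(16.9348,-5.1295) sweep=13.9591

bisector direction at 352.5770° = (0.991619,-0.129195)
center distance |VC| = r/sin(θ/2) = 2.247675/sin(83.0204°) = 2.264456
C = V + |VC|·bis = (19.1118,-5.6885)
T_A = V + ((C−V)·d_A)·d_A = V + 0.2752·d_A = (16.8642,-5.6711)
T_B = V + ((C−V)·d_B)·d_B = V + 0.2752·d_B = (16.9348,-5.1295)
sweep = 180° − θ = 13.9591°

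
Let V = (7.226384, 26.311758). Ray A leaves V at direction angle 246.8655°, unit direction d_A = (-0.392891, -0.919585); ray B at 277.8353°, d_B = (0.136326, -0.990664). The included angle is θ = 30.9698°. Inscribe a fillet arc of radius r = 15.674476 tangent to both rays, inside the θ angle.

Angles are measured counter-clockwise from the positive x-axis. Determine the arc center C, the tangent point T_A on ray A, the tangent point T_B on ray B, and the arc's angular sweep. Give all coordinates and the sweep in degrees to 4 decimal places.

bisector direction at 262.3504° = (-0.133114,-0.991101)
center distance |VC| = r/sin(θ/2) = 15.674476/sin(15.4849°) = 58.709331
C = V + |VC|·bis = (-0.5887,-31.8751)
T_A = V + ((C−V)·d_A)·d_A = V + 56.5782·d_A = (-15.0027,-25.7167)
T_B = V + ((C−V)·d_B)·d_B = V + 56.5782·d_B = (14.9395,-29.7383)
sweep = 180° − θ = 149.0302°

center=(-0.5887,-31.8751) T_A=(-15.0027,-25.7167) T_B=(14.9395,-29.7383) sweep=149.0302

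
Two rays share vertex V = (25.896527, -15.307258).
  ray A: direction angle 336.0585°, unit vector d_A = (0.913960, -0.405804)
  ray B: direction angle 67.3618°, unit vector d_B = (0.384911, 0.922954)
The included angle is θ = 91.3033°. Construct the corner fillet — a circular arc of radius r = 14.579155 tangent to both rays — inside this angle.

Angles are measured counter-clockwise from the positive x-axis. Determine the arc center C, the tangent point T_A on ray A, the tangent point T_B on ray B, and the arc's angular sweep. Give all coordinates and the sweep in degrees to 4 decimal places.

center=(44.8379,-7.7657) T_A=(38.9216,-21.0905) T_B=(31.3820,-2.1540) sweep=88.6967

bisector direction at 21.7101° = (0.929067,0.369911)
center distance |VC| = r/sin(θ/2) = 14.579155/sin(45.6516°) = 20.387487
C = V + |VC|·bis = (44.8379,-7.7657)
T_A = V + ((C−V)·d_A)·d_A = V + 14.2512·d_A = (38.9216,-21.0905)
T_B = V + ((C−V)·d_B)·d_B = V + 14.2512·d_B = (31.3820,-2.1540)
sweep = 180° − θ = 88.6967°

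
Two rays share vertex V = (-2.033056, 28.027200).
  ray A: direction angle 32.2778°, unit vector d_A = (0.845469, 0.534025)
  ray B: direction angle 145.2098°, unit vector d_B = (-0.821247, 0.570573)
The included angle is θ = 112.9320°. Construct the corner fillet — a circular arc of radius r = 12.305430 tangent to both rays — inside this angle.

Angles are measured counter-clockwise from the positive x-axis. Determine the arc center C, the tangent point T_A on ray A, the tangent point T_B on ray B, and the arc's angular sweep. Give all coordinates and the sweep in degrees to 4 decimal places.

bisector direction at 88.7438° = (0.021923,0.999760)
center distance |VC| = r/sin(θ/2) = 12.305430/sin(56.4660°) = 14.762533
C = V + |VC|·bis = (-1.7094,42.7862)
T_A = V + ((C−V)·d_A)·d_A = V + 8.1553·d_A = (4.8620,32.3823)
T_B = V + ((C−V)·d_B)·d_B = V + 8.1553·d_B = (-8.7306,32.6804)
sweep = 180° − θ = 67.0680°

center=(-1.7094,42.7862) T_A=(4.8620,32.3823) T_B=(-8.7306,32.6804) sweep=67.0680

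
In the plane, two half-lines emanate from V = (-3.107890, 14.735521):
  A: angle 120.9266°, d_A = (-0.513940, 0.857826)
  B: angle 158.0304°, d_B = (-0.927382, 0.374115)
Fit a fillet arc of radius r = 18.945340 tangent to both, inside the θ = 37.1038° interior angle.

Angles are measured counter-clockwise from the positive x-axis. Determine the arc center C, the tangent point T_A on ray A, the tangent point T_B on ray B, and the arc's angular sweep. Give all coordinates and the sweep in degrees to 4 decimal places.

bisector direction at 139.4785° = (-0.760162,0.649733)
center distance |VC| = r/sin(θ/2) = 18.945340/sin(18.5519°) = 59.545917
C = V + |VC|·bis = (-48.3724,53.4245)
T_A = V + ((C−V)·d_A)·d_A = V + 56.4517·d_A = (-32.1206,63.1612)
T_B = V + ((C−V)·d_B)·d_B = V + 56.4517·d_B = (-55.4602,35.8549)
sweep = 180° − θ = 142.8962°

center=(-48.3724,53.4245) T_A=(-32.1206,63.1612) T_B=(-55.4602,35.8549) sweep=142.8962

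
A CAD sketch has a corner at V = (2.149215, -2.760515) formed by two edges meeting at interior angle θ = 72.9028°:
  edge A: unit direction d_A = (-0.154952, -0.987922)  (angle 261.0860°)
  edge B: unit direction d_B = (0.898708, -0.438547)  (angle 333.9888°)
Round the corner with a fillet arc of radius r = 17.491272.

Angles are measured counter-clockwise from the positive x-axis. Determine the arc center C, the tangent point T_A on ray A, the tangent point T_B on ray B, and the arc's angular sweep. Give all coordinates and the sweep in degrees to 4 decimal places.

center=(15.7600,-28.8649) T_A=(-1.5201,-26.1546) T_B=(23.4307,-13.1453) sweep=107.0972

bisector direction at 297.5374° = (0.462328,-0.886709)
center distance |VC| = r/sin(θ/2) = 17.491272/sin(36.4514°) = 29.439612
C = V + |VC|·bis = (15.7600,-28.8649)
T_A = V + ((C−V)·d_A)·d_A = V + 23.6801·d_A = (-1.5201,-26.1546)
T_B = V + ((C−V)·d_B)·d_B = V + 23.6801·d_B = (23.4307,-13.1453)
sweep = 180° − θ = 107.0972°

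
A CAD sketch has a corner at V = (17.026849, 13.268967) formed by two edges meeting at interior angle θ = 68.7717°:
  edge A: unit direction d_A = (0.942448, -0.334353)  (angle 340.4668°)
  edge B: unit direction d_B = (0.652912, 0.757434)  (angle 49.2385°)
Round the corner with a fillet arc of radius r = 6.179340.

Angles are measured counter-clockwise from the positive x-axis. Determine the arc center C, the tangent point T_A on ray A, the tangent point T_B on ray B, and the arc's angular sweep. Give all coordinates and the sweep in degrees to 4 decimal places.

bisector direction at 14.8526° = (0.966588,0.256334)
center distance |VC| = r/sin(θ/2) = 6.179340/sin(34.3858°) = 10.941470
C = V + |VC|·bis = (27.6027,16.0736)
T_A = V + ((C−V)·d_A)·d_A = V + 9.0295·d_A = (25.5367,10.2499)
T_B = V + ((C−V)·d_B)·d_B = V + 9.0295·d_B = (22.9223,20.1082)
sweep = 180° − θ = 111.2283°

center=(27.6027,16.0736) T_A=(25.5367,10.2499) T_B=(22.9223,20.1082) sweep=111.2283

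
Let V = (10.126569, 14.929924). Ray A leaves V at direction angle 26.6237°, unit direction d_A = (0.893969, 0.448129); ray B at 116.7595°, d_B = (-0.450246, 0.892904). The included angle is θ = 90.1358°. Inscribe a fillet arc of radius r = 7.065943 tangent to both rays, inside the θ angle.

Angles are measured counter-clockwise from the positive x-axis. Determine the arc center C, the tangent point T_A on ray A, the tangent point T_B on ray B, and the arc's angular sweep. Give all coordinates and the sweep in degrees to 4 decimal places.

center=(13.2619,24.4056) T_A=(16.4283,18.0889) T_B=(6.9527,21.2242) sweep=89.8642

bisector direction at 71.6916° = (0.314132,0.949379)
center distance |VC| = r/sin(θ/2) = 7.065943/sin(45.0679°) = 9.980931
C = V + |VC|·bis = (13.2619,24.4056)
T_A = V + ((C−V)·d_A)·d_A = V + 7.0492·d_A = (16.4283,18.0889)
T_B = V + ((C−V)·d_B)·d_B = V + 7.0492·d_B = (6.9527,21.2242)
sweep = 180° − θ = 89.8642°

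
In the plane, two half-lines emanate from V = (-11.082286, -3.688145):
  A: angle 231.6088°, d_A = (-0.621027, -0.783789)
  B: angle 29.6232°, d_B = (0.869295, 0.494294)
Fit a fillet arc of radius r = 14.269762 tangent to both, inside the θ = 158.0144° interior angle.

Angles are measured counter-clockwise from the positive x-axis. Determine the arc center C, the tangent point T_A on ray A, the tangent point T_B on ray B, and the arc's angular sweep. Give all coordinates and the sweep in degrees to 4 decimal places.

bisector direction at 310.6160° = (0.650986,-0.759090)
center distance |VC| = r/sin(θ/2) = 14.269762/sin(79.0072°) = 14.536490
C = V + |VC|·bis = (-1.6192,-14.7226)
T_A = V + ((C−V)·d_A)·d_A = V + 2.7719·d_A = (-12.8037,-5.8607)
T_B = V + ((C−V)·d_B)·d_B = V + 2.7719·d_B = (-8.6727,-2.3180)
sweep = 180° − θ = 21.9856°

center=(-1.6192,-14.7226) T_A=(-12.8037,-5.8607) T_B=(-8.6727,-2.3180) sweep=21.9856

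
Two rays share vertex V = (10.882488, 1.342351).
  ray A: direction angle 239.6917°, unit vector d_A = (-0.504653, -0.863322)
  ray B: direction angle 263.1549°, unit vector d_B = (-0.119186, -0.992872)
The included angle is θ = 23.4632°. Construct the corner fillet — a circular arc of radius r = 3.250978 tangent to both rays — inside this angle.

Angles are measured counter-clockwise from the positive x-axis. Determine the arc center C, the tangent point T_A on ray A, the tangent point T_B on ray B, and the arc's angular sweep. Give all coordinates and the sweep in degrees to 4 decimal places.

center=(5.7888,-13.8135) T_A=(2.9822,-12.1729) T_B=(9.0167,-14.2010) sweep=156.5368

bisector direction at 251.4233° = (-0.318574,-0.947898)
center distance |VC| = r/sin(θ/2) = 3.250978/sin(11.7316°) = 15.988889
C = V + |VC|·bis = (5.7888,-13.8135)
T_A = V + ((C−V)·d_A)·d_A = V + 15.6549·d_A = (2.9822,-12.1729)
T_B = V + ((C−V)·d_B)·d_B = V + 15.6549·d_B = (9.0167,-14.2010)
sweep = 180° − θ = 156.5368°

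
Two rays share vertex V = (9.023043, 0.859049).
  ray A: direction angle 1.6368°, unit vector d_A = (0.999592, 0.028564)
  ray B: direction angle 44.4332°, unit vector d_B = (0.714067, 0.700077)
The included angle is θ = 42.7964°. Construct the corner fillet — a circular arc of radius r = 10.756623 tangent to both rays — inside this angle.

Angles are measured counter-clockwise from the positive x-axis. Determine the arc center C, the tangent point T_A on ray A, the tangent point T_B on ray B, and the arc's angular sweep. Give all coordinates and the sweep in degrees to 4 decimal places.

bisector direction at 23.0350° = (0.920266,0.391293)
center distance |VC| = r/sin(θ/2) = 10.756623/sin(21.3982°) = 29.482515
C = V + |VC|·bis = (36.1548,12.3954)
T_A = V + ((C−V)·d_A)·d_A = V + 27.4502·d_A = (36.4620,1.6431)
T_B = V + ((C−V)·d_B)·d_B = V + 27.4502·d_B = (28.6243,20.0763)
sweep = 180° − θ = 137.2036°

center=(36.1548,12.3954) T_A=(36.4620,1.6431) T_B=(28.6243,20.0763) sweep=137.2036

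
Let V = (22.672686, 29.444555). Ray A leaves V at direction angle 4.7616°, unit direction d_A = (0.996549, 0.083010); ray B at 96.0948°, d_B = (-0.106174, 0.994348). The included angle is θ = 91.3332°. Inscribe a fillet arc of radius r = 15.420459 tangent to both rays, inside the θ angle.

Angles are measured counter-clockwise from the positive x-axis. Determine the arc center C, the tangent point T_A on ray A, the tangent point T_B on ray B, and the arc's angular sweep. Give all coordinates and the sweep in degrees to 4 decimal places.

center=(36.4064,46.0624) T_A=(37.6864,30.6952) T_B=(21.0731,44.4252) sweep=88.6668

bisector direction at 50.4282° = (0.637045,0.770827)
center distance |VC| = r/sin(θ/2) = 15.420459/sin(45.6666°) = 21.558468
C = V + |VC|·bis = (36.4064,46.0624)
T_A = V + ((C−V)·d_A)·d_A = V + 15.0658·d_A = (37.6864,30.6952)
T_B = V + ((C−V)·d_B)·d_B = V + 15.0658·d_B = (21.0731,44.4252)
sweep = 180° − θ = 88.6668°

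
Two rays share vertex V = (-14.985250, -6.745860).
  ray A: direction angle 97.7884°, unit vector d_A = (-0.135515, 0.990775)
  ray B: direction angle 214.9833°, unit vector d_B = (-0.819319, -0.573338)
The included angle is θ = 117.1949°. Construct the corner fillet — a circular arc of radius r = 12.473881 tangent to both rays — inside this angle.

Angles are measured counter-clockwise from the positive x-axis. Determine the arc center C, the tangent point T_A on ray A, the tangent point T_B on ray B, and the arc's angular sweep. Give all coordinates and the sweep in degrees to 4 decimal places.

bisector direction at 156.3859° = (-0.916264,0.400575)
center distance |VC| = r/sin(θ/2) = 12.473881/sin(58.5975°) = 14.614502
C = V + |VC|·bis = (-28.3760,-0.8917)
T_A = V + ((C−V)·d_A)·d_A = V + 7.6149·d_A = (-16.0172,0.7987)
T_B = V + ((C−V)·d_B)·d_B = V + 7.6149·d_B = (-21.2242,-11.1117)
sweep = 180° − θ = 62.8051°

center=(-28.3760,-0.8917) T_A=(-16.0172,0.7987) T_B=(-21.2242,-11.1117) sweep=62.8051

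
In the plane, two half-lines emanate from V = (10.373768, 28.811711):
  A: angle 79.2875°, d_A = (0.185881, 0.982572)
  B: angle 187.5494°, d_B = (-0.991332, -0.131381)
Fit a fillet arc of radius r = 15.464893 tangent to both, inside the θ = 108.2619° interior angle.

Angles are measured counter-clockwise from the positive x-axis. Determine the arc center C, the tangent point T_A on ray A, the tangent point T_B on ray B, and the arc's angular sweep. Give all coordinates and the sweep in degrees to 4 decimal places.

bisector direction at 133.4185° = (-0.687321,0.726353)
center distance |VC| = r/sin(θ/2) = 15.464893/sin(54.1309°) = 19.084020
C = V + |VC|·bis = (-2.7431,42.6735)
T_A = V + ((C−V)·d_A)·d_A = V + 11.1820·d_A = (12.4523,39.7988)
T_B = V + ((C−V)·d_B)·d_B = V + 11.1820·d_B = (-0.7113,27.3426)
sweep = 180° − θ = 71.7381°

center=(-2.7431,42.6735) T_A=(12.4523,39.7988) T_B=(-0.7113,27.3426) sweep=71.7381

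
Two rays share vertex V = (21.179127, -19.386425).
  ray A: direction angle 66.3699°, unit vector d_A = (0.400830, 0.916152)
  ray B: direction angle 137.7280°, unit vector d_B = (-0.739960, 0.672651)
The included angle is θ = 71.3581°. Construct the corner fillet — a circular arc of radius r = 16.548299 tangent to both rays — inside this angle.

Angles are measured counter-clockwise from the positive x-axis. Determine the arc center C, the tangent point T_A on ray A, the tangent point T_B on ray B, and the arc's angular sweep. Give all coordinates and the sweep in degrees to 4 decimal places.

center=(15.2564,8.3614) T_A=(30.4171,1.7283) T_B=(4.1251,-3.8837) sweep=108.6419

bisector direction at 102.0490° = (-0.208747,0.977970)
center distance |VC| = r/sin(θ/2) = 16.548299/sin(35.6790°) = 28.372846
C = V + |VC|·bis = (15.2564,8.3614)
T_A = V + ((C−V)·d_A)·d_A = V + 23.0472·d_A = (30.4171,1.7283)
T_B = V + ((C−V)·d_B)·d_B = V + 23.0472·d_B = (4.1251,-3.8837)
sweep = 180° − θ = 108.6419°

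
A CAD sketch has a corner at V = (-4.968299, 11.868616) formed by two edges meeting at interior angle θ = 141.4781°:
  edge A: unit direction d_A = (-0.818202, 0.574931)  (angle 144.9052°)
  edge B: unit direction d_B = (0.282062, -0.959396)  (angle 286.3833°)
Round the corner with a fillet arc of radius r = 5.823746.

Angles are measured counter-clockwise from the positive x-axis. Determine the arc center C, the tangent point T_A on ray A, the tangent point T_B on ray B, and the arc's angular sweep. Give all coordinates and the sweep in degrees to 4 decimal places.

bisector direction at 215.6443° = (-0.812651,-0.582751)
center distance |VC| = r/sin(θ/2) = 5.823746/sin(70.7391°) = 6.169053
C = V + |VC|·bis = (-9.9816,8.2736)
T_A = V + ((C−V)·d_A)·d_A = V + 2.0350·d_A = (-6.6333,13.0386)
T_B = V + ((C−V)·d_B)·d_B = V + 2.0350·d_B = (-4.3943,9.9163)
sweep = 180° − θ = 38.5219°

center=(-9.9816,8.2736) T_A=(-6.6333,13.0386) T_B=(-4.3943,9.9163) sweep=38.5219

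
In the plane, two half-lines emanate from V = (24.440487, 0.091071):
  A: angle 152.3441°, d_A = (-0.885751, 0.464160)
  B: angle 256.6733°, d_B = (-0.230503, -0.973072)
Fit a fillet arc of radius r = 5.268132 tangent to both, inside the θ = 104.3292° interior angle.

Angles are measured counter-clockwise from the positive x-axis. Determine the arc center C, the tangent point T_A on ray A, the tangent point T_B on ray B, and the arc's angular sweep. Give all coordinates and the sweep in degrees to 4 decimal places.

bisector direction at 204.5087° = (-0.909898,-0.414831)
center distance |VC| = r/sin(θ/2) = 5.268132/sin(52.1646°) = 6.670411
C = V + |VC|·bis = (18.3711,-2.6760)
T_A = V + ((C−V)·d_A)·d_A = V + 4.0916·d_A = (20.8163,1.9902)
T_B = V + ((C−V)·d_B)·d_B = V + 4.0916·d_B = (23.4974,-3.8903)
sweep = 180° − θ = 75.6708°

center=(18.3711,-2.6760) T_A=(20.8163,1.9902) T_B=(23.4974,-3.8903) sweep=75.6708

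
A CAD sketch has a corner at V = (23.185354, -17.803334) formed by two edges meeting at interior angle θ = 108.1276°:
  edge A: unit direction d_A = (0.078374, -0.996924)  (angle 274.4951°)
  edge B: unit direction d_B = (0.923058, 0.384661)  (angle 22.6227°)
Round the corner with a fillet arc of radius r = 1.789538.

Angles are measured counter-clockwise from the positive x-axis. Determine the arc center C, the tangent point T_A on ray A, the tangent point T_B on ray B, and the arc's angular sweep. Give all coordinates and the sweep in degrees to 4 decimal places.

center=(25.0710,-18.9562) T_A=(23.2870,-19.0965) T_B=(24.3827,-17.3044) sweep=71.8724

bisector direction at 328.5589° = (0.853177,-0.521622)
center distance |VC| = r/sin(θ/2) = 1.789538/sin(54.0638°) = 2.210204
C = V + |VC|·bis = (25.0710,-18.9562)
T_A = V + ((C−V)·d_A)·d_A = V + 1.2971·d_A = (23.2870,-19.0965)
T_B = V + ((C−V)·d_B)·d_B = V + 1.2971·d_B = (24.3827,-17.3044)
sweep = 180° − θ = 71.8724°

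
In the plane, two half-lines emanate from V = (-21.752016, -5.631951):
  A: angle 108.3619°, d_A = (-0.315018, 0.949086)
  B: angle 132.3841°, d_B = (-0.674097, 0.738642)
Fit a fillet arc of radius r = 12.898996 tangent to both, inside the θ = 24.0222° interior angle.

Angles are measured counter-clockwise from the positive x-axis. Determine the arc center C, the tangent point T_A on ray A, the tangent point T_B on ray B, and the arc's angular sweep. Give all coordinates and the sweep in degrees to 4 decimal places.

center=(-53.0929,47.8451) T_A=(-40.8507,51.9085) T_B=(-62.6207,39.1499) sweep=155.9778

bisector direction at 120.3730° = (-0.505627,0.862752)
center distance |VC| = r/sin(θ/2) = 12.898996/sin(12.0111°) = 61.984251
C = V + |VC|·bis = (-53.0929,47.8451)
T_A = V + ((C−V)·d_A)·d_A = V + 60.6272·d_A = (-40.8507,51.9085)
T_B = V + ((C−V)·d_B)·d_B = V + 60.6272·d_B = (-62.6207,39.1499)
sweep = 180° − θ = 155.9778°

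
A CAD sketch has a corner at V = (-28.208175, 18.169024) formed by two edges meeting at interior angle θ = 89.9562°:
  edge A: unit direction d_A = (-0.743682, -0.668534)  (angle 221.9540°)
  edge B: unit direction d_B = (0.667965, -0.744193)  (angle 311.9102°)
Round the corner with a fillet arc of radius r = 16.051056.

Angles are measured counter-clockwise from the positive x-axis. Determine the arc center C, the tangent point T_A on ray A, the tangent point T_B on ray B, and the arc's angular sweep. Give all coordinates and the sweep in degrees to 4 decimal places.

bisector direction at 266.9321° = (-0.053519,-0.998567)
center distance |VC| = r/sin(θ/2) = 16.051056/sin(44.9781°) = 22.708302
C = V + |VC|·bis = (-29.4235,-4.5067)
T_A = V + ((C−V)·d_A)·d_A = V + 16.0633·d_A = (-40.1542,7.4301)
T_B = V + ((C−V)·d_B)·d_B = V + 16.0633·d_B = (-17.4784,6.2148)
sweep = 180° − θ = 90.0438°

center=(-29.4235,-4.5067) T_A=(-40.1542,7.4301) T_B=(-17.4784,6.2148) sweep=90.0438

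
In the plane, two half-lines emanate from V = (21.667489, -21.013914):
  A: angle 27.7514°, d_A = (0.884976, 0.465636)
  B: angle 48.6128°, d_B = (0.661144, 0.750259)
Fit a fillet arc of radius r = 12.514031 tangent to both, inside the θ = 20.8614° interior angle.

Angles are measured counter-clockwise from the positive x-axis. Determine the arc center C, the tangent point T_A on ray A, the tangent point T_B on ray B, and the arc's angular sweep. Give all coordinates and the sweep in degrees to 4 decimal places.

center=(75.9998,21.7139) T_A=(81.8268,10.6393) T_B=(66.6110,29.9875) sweep=159.1386

bisector direction at 38.1821° = (0.786050,0.618163)
center distance |VC| = r/sin(θ/2) = 12.514031/sin(10.4307°) = 69.120676
C = V + |VC|·bis = (75.9998,21.7139)
T_A = V + ((C−V)·d_A)·d_A = V + 67.9784·d_A = (81.8268,10.6393)
T_B = V + ((C−V)·d_B)·d_B = V + 67.9784·d_B = (66.6110,29.9875)
sweep = 180° − θ = 159.1386°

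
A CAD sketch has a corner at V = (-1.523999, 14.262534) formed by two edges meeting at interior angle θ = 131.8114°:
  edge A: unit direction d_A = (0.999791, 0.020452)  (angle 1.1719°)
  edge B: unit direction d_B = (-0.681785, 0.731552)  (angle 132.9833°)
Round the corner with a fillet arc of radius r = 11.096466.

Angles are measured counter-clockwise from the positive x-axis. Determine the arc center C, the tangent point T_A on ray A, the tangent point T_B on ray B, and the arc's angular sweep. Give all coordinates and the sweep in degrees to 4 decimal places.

bisector direction at 67.0776° = (0.389484,0.921033)
center distance |VC| = r/sin(θ/2) = 11.096466/sin(65.9057°) = 12.155518
C = V + |VC|·bis = (3.2104,25.4582)
T_A = V + ((C−V)·d_A)·d_A = V + 4.9624·d_A = (3.4373,14.3640)
T_B = V + ((C−V)·d_B)·d_B = V + 4.9624·d_B = (-4.9073,17.8928)
sweep = 180° − θ = 48.1886°

center=(3.2104,25.4582) T_A=(3.4373,14.3640) T_B=(-4.9073,17.8928) sweep=48.1886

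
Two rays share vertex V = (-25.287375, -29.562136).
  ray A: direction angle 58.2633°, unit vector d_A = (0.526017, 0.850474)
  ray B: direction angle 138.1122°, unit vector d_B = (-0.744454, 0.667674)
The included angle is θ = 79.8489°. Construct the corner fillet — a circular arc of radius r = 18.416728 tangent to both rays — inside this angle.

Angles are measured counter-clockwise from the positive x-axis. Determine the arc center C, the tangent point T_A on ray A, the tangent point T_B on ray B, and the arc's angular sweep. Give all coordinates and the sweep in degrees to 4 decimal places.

center=(-29.3742,-1.1582) T_A=(-13.7113,-10.8457) T_B=(-41.6706,-14.8686) sweep=100.1511

bisector direction at 98.1877° = (-0.142417,0.989807)
center distance |VC| = r/sin(θ/2) = 18.416728/sin(39.9245°) = 28.696462
C = V + |VC|·bis = (-29.3742,-1.1582)
T_A = V + ((C−V)·d_A)·d_A = V + 22.0071·d_A = (-13.7113,-10.8457)
T_B = V + ((C−V)·d_B)·d_B = V + 22.0071·d_B = (-41.6706,-14.8686)
sweep = 180° − θ = 100.1511°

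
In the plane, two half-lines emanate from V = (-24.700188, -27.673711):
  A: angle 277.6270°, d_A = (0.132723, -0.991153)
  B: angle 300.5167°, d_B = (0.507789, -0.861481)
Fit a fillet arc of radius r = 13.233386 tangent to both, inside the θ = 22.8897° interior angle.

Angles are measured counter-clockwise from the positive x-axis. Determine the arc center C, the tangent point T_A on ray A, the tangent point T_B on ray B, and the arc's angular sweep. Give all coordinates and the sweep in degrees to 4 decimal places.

center=(-2.9083,-90.7052) T_A=(-16.0246,-92.4616) T_B=(8.4921,-83.9854) sweep=157.1103

bisector direction at 289.0719° = (0.326754,-0.945110)
center distance |VC| = r/sin(θ/2) = 13.233386/sin(11.4449°) = 66.692259
C = V + |VC|·bis = (-2.9083,-90.7052)
T_A = V + ((C−V)·d_A)·d_A = V + 65.3662·d_A = (-16.0246,-92.4616)
T_B = V + ((C−V)·d_B)·d_B = V + 65.3662·d_B = (8.4921,-83.9854)
sweep = 180° − θ = 157.1103°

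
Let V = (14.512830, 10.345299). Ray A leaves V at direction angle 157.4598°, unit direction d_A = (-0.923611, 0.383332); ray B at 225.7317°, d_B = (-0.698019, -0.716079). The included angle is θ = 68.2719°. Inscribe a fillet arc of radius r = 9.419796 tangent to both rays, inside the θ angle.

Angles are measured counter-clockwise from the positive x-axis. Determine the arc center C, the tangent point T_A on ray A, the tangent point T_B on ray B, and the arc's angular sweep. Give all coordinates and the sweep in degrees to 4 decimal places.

center=(-1.9309,6.9712) T_A=(1.6800,15.6714) T_B=(4.8144,0.3960) sweep=111.7281

bisector direction at 191.5958° = (-0.979590,-0.201005)
center distance |VC| = r/sin(θ/2) = 9.419796/sin(34.1360°) = 16.786339
C = V + |VC|·bis = (-1.9309,6.9712)
T_A = V + ((C−V)·d_A)·d_A = V + 13.8942·d_A = (1.6800,15.6714)
T_B = V + ((C−V)·d_B)·d_B = V + 13.8942·d_B = (4.8144,0.3960)
sweep = 180° − θ = 111.7281°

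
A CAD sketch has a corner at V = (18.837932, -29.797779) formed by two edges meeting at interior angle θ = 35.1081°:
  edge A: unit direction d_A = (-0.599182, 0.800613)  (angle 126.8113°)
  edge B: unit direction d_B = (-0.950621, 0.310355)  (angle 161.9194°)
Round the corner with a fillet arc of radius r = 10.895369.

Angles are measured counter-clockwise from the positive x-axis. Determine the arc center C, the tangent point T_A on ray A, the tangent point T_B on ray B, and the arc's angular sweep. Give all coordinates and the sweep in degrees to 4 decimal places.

bisector direction at 144.3654° = (-0.812749,0.582615)
center distance |VC| = r/sin(θ/2) = 10.895369/sin(17.5541°) = 36.124587
C = V + |VC|·bis = (-10.5223,-8.7511)
T_A = V + ((C−V)·d_A)·d_A = V + 34.4424·d_A = (-1.7993,-2.2228)
T_B = V + ((C−V)·d_B)·d_B = V + 34.4424·d_B = (-13.9037,-19.1084)
sweep = 180° − θ = 144.8919°

center=(-10.5223,-8.7511) T_A=(-1.7993,-2.2228) T_B=(-13.9037,-19.1084) sweep=144.8919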